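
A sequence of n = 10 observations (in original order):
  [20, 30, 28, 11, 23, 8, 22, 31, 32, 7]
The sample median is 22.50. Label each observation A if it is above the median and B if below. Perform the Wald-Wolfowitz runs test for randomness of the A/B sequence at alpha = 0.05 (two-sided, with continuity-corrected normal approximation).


Step 1: Compute median = 22.50; label A = above, B = below.
Labels in order: BAABABBAAB  (n_A = 5, n_B = 5)
Step 2: Count runs R = 7.
Step 3: Under H0 (random ordering), E[R] = 2*n_A*n_B/(n_A+n_B) + 1 = 2*5*5/10 + 1 = 6.0000.
        Var[R] = 2*n_A*n_B*(2*n_A*n_B - n_A - n_B) / ((n_A+n_B)^2 * (n_A+n_B-1)) = 2000/900 = 2.2222.
        SD[R] = 1.4907.
Step 4: Continuity-corrected z = (R - 0.5 - E[R]) / SD[R] = (7 - 0.5 - 6.0000) / 1.4907 = 0.3354.
Step 5: Two-sided p-value via normal approximation = 2*(1 - Phi(|z|)) = 0.737316.
Step 6: alpha = 0.05. fail to reject H0.

R = 7, z = 0.3354, p = 0.737316, fail to reject H0.


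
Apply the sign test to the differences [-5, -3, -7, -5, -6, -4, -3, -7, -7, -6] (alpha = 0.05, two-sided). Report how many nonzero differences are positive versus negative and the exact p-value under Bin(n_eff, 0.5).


Step 1: Discard zero differences. Original n = 10; n_eff = number of nonzero differences = 10.
Nonzero differences (with sign): -5, -3, -7, -5, -6, -4, -3, -7, -7, -6
Step 2: Count signs: positive = 0, negative = 10.
Step 3: Under H0: P(positive) = 0.5, so the number of positives S ~ Bin(10, 0.5).
Step 4: Two-sided exact p-value = sum of Bin(10,0.5) probabilities at or below the observed probability = 0.001953.
Step 5: alpha = 0.05. reject H0.

n_eff = 10, pos = 0, neg = 10, p = 0.001953, reject H0.


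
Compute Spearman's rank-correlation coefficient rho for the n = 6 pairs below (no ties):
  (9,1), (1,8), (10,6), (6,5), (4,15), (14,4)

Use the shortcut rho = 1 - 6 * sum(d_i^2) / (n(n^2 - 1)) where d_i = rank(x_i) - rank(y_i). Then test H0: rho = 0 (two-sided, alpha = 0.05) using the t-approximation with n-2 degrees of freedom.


Step 1: Rank x and y separately (midranks; no ties here).
rank(x): 9->4, 1->1, 10->5, 6->3, 4->2, 14->6
rank(y): 1->1, 8->5, 6->4, 5->3, 15->6, 4->2
Step 2: d_i = R_x(i) - R_y(i); compute d_i^2.
  (4-1)^2=9, (1-5)^2=16, (5-4)^2=1, (3-3)^2=0, (2-6)^2=16, (6-2)^2=16
sum(d^2) = 58.
Step 3: rho = 1 - 6*58 / (6*(6^2 - 1)) = 1 - 348/210 = -0.657143.
Step 4: Under H0, t = rho * sqrt((n-2)/(1-rho^2)) = -1.7436 ~ t(4).
Step 5: Two-sided p-value from the t-distribution with 4 df = 0.156175.
Step 6: alpha = 0.05. fail to reject H0.

rho = -0.6571, p = 0.156175, fail to reject H0 at alpha = 0.05.


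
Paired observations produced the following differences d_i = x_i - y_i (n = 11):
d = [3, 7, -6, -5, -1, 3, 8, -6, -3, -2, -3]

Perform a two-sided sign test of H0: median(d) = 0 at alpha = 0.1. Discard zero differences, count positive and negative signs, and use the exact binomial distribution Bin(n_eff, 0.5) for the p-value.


Step 1: Discard zero differences. Original n = 11; n_eff = number of nonzero differences = 11.
Nonzero differences (with sign): +3, +7, -6, -5, -1, +3, +8, -6, -3, -2, -3
Step 2: Count signs: positive = 4, negative = 7.
Step 3: Under H0: P(positive) = 0.5, so the number of positives S ~ Bin(11, 0.5).
Step 4: Two-sided exact p-value = sum of Bin(11,0.5) probabilities at or below the observed probability = 0.548828.
Step 5: alpha = 0.1. fail to reject H0.

n_eff = 11, pos = 4, neg = 7, p = 0.548828, fail to reject H0.


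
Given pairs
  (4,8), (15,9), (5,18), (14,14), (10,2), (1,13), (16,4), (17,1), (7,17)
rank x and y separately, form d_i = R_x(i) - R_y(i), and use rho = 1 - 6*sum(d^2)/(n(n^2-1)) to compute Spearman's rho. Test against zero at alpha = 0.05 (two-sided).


Step 1: Rank x and y separately (midranks; no ties here).
rank(x): 4->2, 15->7, 5->3, 14->6, 10->5, 1->1, 16->8, 17->9, 7->4
rank(y): 8->4, 9->5, 18->9, 14->7, 2->2, 13->6, 4->3, 1->1, 17->8
Step 2: d_i = R_x(i) - R_y(i); compute d_i^2.
  (2-4)^2=4, (7-5)^2=4, (3-9)^2=36, (6-7)^2=1, (5-2)^2=9, (1-6)^2=25, (8-3)^2=25, (9-1)^2=64, (4-8)^2=16
sum(d^2) = 184.
Step 3: rho = 1 - 6*184 / (9*(9^2 - 1)) = 1 - 1104/720 = -0.533333.
Step 4: Under H0, t = rho * sqrt((n-2)/(1-rho^2)) = -1.6681 ~ t(7).
Step 5: Two-sided p-value from the t-distribution with 7 df = 0.139227.
Step 6: alpha = 0.05. fail to reject H0.

rho = -0.5333, p = 0.139227, fail to reject H0 at alpha = 0.05.


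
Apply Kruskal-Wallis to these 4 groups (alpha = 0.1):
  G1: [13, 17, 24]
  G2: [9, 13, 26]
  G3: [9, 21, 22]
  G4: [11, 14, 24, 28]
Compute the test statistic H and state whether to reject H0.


Step 1: Combine all N = 13 observations and assign midranks.
sorted (value, group, rank): (9,G2,1.5), (9,G3,1.5), (11,G4,3), (13,G1,4.5), (13,G2,4.5), (14,G4,6), (17,G1,7), (21,G3,8), (22,G3,9), (24,G1,10.5), (24,G4,10.5), (26,G2,12), (28,G4,13)
Step 2: Sum ranks within each group.
R_1 = 22 (n_1 = 3)
R_2 = 18 (n_2 = 3)
R_3 = 18.5 (n_3 = 3)
R_4 = 32.5 (n_4 = 4)
Step 3: H = 12/(N(N+1)) * sum(R_i^2/n_i) - 3(N+1)
     = 12/(13*14) * (22^2/3 + 18^2/3 + 18.5^2/3 + 32.5^2/4) - 3*14
     = 0.065934 * 647.479 - 42
     = 0.690934.
Step 4: Ties present; correction factor C = 1 - 18/(13^3 - 13) = 0.991758. Corrected H = 0.690934 / 0.991758 = 0.696676.
Step 5: Under H0, H ~ chi^2(3); p-value = 0.873986.
Step 6: alpha = 0.1. fail to reject H0.

H = 0.6967, df = 3, p = 0.873986, fail to reject H0.


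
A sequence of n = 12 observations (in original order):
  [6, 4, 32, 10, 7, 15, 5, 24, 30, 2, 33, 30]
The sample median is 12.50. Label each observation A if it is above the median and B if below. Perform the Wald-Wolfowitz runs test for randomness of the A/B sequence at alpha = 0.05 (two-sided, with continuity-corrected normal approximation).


Step 1: Compute median = 12.50; label A = above, B = below.
Labels in order: BBABBABAABAA  (n_A = 6, n_B = 6)
Step 2: Count runs R = 8.
Step 3: Under H0 (random ordering), E[R] = 2*n_A*n_B/(n_A+n_B) + 1 = 2*6*6/12 + 1 = 7.0000.
        Var[R] = 2*n_A*n_B*(2*n_A*n_B - n_A - n_B) / ((n_A+n_B)^2 * (n_A+n_B-1)) = 4320/1584 = 2.7273.
        SD[R] = 1.6514.
Step 4: Continuity-corrected z = (R - 0.5 - E[R]) / SD[R] = (8 - 0.5 - 7.0000) / 1.6514 = 0.3028.
Step 5: Two-sided p-value via normal approximation = 2*(1 - Phi(|z|)) = 0.762069.
Step 6: alpha = 0.05. fail to reject H0.

R = 8, z = 0.3028, p = 0.762069, fail to reject H0.


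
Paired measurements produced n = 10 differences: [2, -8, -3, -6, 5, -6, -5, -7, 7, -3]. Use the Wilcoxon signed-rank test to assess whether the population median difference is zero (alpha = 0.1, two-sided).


Step 1: Drop any zero differences (none here) and take |d_i|.
|d| = [2, 8, 3, 6, 5, 6, 5, 7, 7, 3]
Step 2: Midrank |d_i| (ties get averaged ranks).
ranks: |2|->1, |8|->10, |3|->2.5, |6|->6.5, |5|->4.5, |6|->6.5, |5|->4.5, |7|->8.5, |7|->8.5, |3|->2.5
Step 3: Attach original signs; sum ranks with positive sign and with negative sign.
W+ = 1 + 4.5 + 8.5 = 14
W- = 10 + 2.5 + 6.5 + 6.5 + 4.5 + 8.5 + 2.5 = 41
(Check: W+ + W- = 55 should equal n(n+1)/2 = 55.)
Step 4: Test statistic W = min(W+, W-) = 14.
Step 5: Ties in |d|, so use the tie-corrected normal approximation.
        E[W] = n(n+1)/4 = 10*11/4 = 27.5.
        Tie groups: |d|=3 (t=2), |d|=5 (t=2), |d|=6 (t=2), |d|=7 (t=2); sum(t^3 - t) = 24.
        Var[W] = n(n+1)(2n+1)/24 - sum(t^3-t)/48 = 2310/24 - 24/48 = 95.75.
        z = (W - E[W]) / sqrt(Var[W]) = (14 - 27.5) / 9.7852 = -1.3796.
        Two-sided p = 2*Phi(z) = 0.167699.
Step 6: alpha = 0.1. fail to reject H0.

W+ = 14, W- = 41, W = min = 14, p = 0.167699, fail to reject H0.


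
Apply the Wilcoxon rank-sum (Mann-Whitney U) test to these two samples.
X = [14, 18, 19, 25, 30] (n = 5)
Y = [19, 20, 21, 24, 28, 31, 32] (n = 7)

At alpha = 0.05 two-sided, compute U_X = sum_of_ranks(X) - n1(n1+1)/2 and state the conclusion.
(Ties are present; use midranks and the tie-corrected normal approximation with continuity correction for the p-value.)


Step 1: Combine and sort all 12 observations; assign midranks.
sorted (value, group): (14,X), (18,X), (19,X), (19,Y), (20,Y), (21,Y), (24,Y), (25,X), (28,Y), (30,X), (31,Y), (32,Y)
ranks: 14->1, 18->2, 19->3.5, 19->3.5, 20->5, 21->6, 24->7, 25->8, 28->9, 30->10, 31->11, 32->12
Step 2: Rank sum for X: R1 = 1 + 2 + 3.5 + 8 + 10 = 24.5.
Step 3: U_X = R1 - n1(n1+1)/2 = 24.5 - 5*6/2 = 24.5 - 15 = 9.5.
       U_Y = n1*n2 - U_X = 35 - 9.5 = 25.5.
Step 4: Ties are present, so use the tie-corrected normal approximation (with continuity correction) for the p-value.
Step 5: p-value = 0.222415; compare to alpha = 0.05. fail to reject H0.

U_X = 9.5, p = 0.222415, fail to reject H0 at alpha = 0.05.


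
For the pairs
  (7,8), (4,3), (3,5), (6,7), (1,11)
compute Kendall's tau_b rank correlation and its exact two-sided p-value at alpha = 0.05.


Step 1: Enumerate the 10 unordered pairs (i,j) with i<j and classify each by sign(x_j-x_i) * sign(y_j-y_i).
  (1,2):dx=-3,dy=-5->C; (1,3):dx=-4,dy=-3->C; (1,4):dx=-1,dy=-1->C; (1,5):dx=-6,dy=+3->D
  (2,3):dx=-1,dy=+2->D; (2,4):dx=+2,dy=+4->C; (2,5):dx=-3,dy=+8->D; (3,4):dx=+3,dy=+2->C
  (3,5):dx=-2,dy=+6->D; (4,5):dx=-5,dy=+4->D
Step 2: C = 5, D = 5, total pairs = 10.
Step 3: tau = (C - D)/(n(n-1)/2) = (5 - 5)/10 = 0.000000.
Step 4: Exact two-sided p-value (enumerate n! = 120 permutations of y under H0): p = 1.000000.
Step 5: alpha = 0.05. fail to reject H0.

tau_b = 0.0000 (C=5, D=5), p = 1.000000, fail to reject H0.


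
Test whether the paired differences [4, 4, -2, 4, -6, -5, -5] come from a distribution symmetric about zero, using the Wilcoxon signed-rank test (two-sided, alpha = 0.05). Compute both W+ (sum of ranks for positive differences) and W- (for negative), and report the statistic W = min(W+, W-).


Step 1: Drop any zero differences (none here) and take |d_i|.
|d| = [4, 4, 2, 4, 6, 5, 5]
Step 2: Midrank |d_i| (ties get averaged ranks).
ranks: |4|->3, |4|->3, |2|->1, |4|->3, |6|->7, |5|->5.5, |5|->5.5
Step 3: Attach original signs; sum ranks with positive sign and with negative sign.
W+ = 3 + 3 + 3 = 9
W- = 1 + 7 + 5.5 + 5.5 = 19
(Check: W+ + W- = 28 should equal n(n+1)/2 = 28.)
Step 4: Test statistic W = min(W+, W-) = 9.
Step 5: Ties in |d|, so use the tie-corrected normal approximation.
        E[W] = n(n+1)/4 = 7*8/4 = 14.
        Tie groups: |d|=4 (t=3), |d|=5 (t=2); sum(t^3 - t) = 30.
        Var[W] = n(n+1)(2n+1)/24 - sum(t^3-t)/48 = 840/24 - 30/48 = 34.375.
        z = (W - E[W]) / sqrt(Var[W]) = (9 - 14) / 5.8630 = -0.8528.
        Two-sided p = 2*Phi(z) = 0.393769.
Step 6: alpha = 0.05. fail to reject H0.

W+ = 9, W- = 19, W = min = 9, p = 0.393769, fail to reject H0.


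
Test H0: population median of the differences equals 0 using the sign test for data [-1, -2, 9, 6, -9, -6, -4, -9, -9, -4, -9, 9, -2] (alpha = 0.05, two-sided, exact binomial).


Step 1: Discard zero differences. Original n = 13; n_eff = number of nonzero differences = 13.
Nonzero differences (with sign): -1, -2, +9, +6, -9, -6, -4, -9, -9, -4, -9, +9, -2
Step 2: Count signs: positive = 3, negative = 10.
Step 3: Under H0: P(positive) = 0.5, so the number of positives S ~ Bin(13, 0.5).
Step 4: Two-sided exact p-value = sum of Bin(13,0.5) probabilities at or below the observed probability = 0.092285.
Step 5: alpha = 0.05. fail to reject H0.

n_eff = 13, pos = 3, neg = 10, p = 0.092285, fail to reject H0.


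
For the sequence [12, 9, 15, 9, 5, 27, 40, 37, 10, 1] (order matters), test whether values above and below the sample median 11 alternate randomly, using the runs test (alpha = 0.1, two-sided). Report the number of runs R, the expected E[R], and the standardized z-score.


Step 1: Compute median = 11; label A = above, B = below.
Labels in order: ABABBAAABB  (n_A = 5, n_B = 5)
Step 2: Count runs R = 6.
Step 3: Under H0 (random ordering), E[R] = 2*n_A*n_B/(n_A+n_B) + 1 = 2*5*5/10 + 1 = 6.0000.
        Var[R] = 2*n_A*n_B*(2*n_A*n_B - n_A - n_B) / ((n_A+n_B)^2 * (n_A+n_B-1)) = 2000/900 = 2.2222.
        SD[R] = 1.4907.
Step 4: R = E[R], so z = 0 with no continuity correction.
Step 5: Two-sided p-value via normal approximation = 2*(1 - Phi(|z|)) = 1.000000.
Step 6: alpha = 0.1. fail to reject H0.

R = 6, z = 0.0000, p = 1.000000, fail to reject H0.


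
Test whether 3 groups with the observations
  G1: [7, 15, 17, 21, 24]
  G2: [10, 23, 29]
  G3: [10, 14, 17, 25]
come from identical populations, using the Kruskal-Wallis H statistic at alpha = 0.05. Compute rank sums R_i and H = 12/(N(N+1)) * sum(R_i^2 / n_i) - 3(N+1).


Step 1: Combine all N = 12 observations and assign midranks.
sorted (value, group, rank): (7,G1,1), (10,G2,2.5), (10,G3,2.5), (14,G3,4), (15,G1,5), (17,G1,6.5), (17,G3,6.5), (21,G1,8), (23,G2,9), (24,G1,10), (25,G3,11), (29,G2,12)
Step 2: Sum ranks within each group.
R_1 = 30.5 (n_1 = 5)
R_2 = 23.5 (n_2 = 3)
R_3 = 24 (n_3 = 4)
Step 3: H = 12/(N(N+1)) * sum(R_i^2/n_i) - 3(N+1)
     = 12/(12*13) * (30.5^2/5 + 23.5^2/3 + 24^2/4) - 3*13
     = 0.076923 * 514.133 - 39
     = 0.548718.
Step 4: Ties present; correction factor C = 1 - 12/(12^3 - 12) = 0.993007. Corrected H = 0.548718 / 0.993007 = 0.552582.
Step 5: Under H0, H ~ chi^2(2); p-value = 0.758592.
Step 6: alpha = 0.05. fail to reject H0.

H = 0.5526, df = 2, p = 0.758592, fail to reject H0.


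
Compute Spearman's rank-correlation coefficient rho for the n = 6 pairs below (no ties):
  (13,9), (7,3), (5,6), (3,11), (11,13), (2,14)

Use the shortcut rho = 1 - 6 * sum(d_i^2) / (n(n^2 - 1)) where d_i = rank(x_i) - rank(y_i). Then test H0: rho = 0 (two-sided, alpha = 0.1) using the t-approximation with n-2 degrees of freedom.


Step 1: Rank x and y separately (midranks; no ties here).
rank(x): 13->6, 7->4, 5->3, 3->2, 11->5, 2->1
rank(y): 9->3, 3->1, 6->2, 11->4, 13->5, 14->6
Step 2: d_i = R_x(i) - R_y(i); compute d_i^2.
  (6-3)^2=9, (4-1)^2=9, (3-2)^2=1, (2-4)^2=4, (5-5)^2=0, (1-6)^2=25
sum(d^2) = 48.
Step 3: rho = 1 - 6*48 / (6*(6^2 - 1)) = 1 - 288/210 = -0.371429.
Step 4: Under H0, t = rho * sqrt((n-2)/(1-rho^2)) = -0.8001 ~ t(4).
Step 5: Two-sided p-value from the t-distribution with 4 df = 0.468478.
Step 6: alpha = 0.1. fail to reject H0.

rho = -0.3714, p = 0.468478, fail to reject H0 at alpha = 0.1.


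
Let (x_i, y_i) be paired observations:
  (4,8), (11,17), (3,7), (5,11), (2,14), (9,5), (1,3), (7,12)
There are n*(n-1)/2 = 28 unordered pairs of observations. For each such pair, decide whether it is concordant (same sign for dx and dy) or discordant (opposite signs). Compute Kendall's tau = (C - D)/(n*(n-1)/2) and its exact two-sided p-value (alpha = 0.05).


Step 1: Enumerate the 28 unordered pairs (i,j) with i<j and classify each by sign(x_j-x_i) * sign(y_j-y_i).
  (1,2):dx=+7,dy=+9->C; (1,3):dx=-1,dy=-1->C; (1,4):dx=+1,dy=+3->C; (1,5):dx=-2,dy=+6->D
  (1,6):dx=+5,dy=-3->D; (1,7):dx=-3,dy=-5->C; (1,8):dx=+3,dy=+4->C; (2,3):dx=-8,dy=-10->C
  (2,4):dx=-6,dy=-6->C; (2,5):dx=-9,dy=-3->C; (2,6):dx=-2,dy=-12->C; (2,7):dx=-10,dy=-14->C
  (2,8):dx=-4,dy=-5->C; (3,4):dx=+2,dy=+4->C; (3,5):dx=-1,dy=+7->D; (3,6):dx=+6,dy=-2->D
  (3,7):dx=-2,dy=-4->C; (3,8):dx=+4,dy=+5->C; (4,5):dx=-3,dy=+3->D; (4,6):dx=+4,dy=-6->D
  (4,7):dx=-4,dy=-8->C; (4,8):dx=+2,dy=+1->C; (5,6):dx=+7,dy=-9->D; (5,7):dx=-1,dy=-11->C
  (5,8):dx=+5,dy=-2->D; (6,7):dx=-8,dy=-2->C; (6,8):dx=-2,dy=+7->D; (7,8):dx=+6,dy=+9->C
Step 2: C = 19, D = 9, total pairs = 28.
Step 3: tau = (C - D)/(n(n-1)/2) = (19 - 9)/28 = 0.357143.
Step 4: Exact two-sided p-value (enumerate n! = 40320 permutations of y under H0): p = 0.275099.
Step 5: alpha = 0.05. fail to reject H0.

tau_b = 0.3571 (C=19, D=9), p = 0.275099, fail to reject H0.


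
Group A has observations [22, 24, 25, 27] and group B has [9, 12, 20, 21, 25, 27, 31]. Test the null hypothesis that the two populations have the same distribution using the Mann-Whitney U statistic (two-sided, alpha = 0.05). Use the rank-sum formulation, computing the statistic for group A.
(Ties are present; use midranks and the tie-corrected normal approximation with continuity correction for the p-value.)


Step 1: Combine and sort all 11 observations; assign midranks.
sorted (value, group): (9,Y), (12,Y), (20,Y), (21,Y), (22,X), (24,X), (25,X), (25,Y), (27,X), (27,Y), (31,Y)
ranks: 9->1, 12->2, 20->3, 21->4, 22->5, 24->6, 25->7.5, 25->7.5, 27->9.5, 27->9.5, 31->11
Step 2: Rank sum for X: R1 = 5 + 6 + 7.5 + 9.5 = 28.
Step 3: U_X = R1 - n1(n1+1)/2 = 28 - 4*5/2 = 28 - 10 = 18.
       U_Y = n1*n2 - U_X = 28 - 18 = 10.
Step 4: Ties are present, so use the tie-corrected normal approximation (with continuity correction) for the p-value.
Step 5: p-value = 0.506393; compare to alpha = 0.05. fail to reject H0.

U_X = 18, p = 0.506393, fail to reject H0 at alpha = 0.05.


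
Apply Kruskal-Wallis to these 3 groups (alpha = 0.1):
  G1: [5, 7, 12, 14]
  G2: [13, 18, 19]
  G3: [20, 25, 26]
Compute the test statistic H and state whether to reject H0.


Step 1: Combine all N = 10 observations and assign midranks.
sorted (value, group, rank): (5,G1,1), (7,G1,2), (12,G1,3), (13,G2,4), (14,G1,5), (18,G2,6), (19,G2,7), (20,G3,8), (25,G3,9), (26,G3,10)
Step 2: Sum ranks within each group.
R_1 = 11 (n_1 = 4)
R_2 = 17 (n_2 = 3)
R_3 = 27 (n_3 = 3)
Step 3: H = 12/(N(N+1)) * sum(R_i^2/n_i) - 3(N+1)
     = 12/(10*11) * (11^2/4 + 17^2/3 + 27^2/3) - 3*11
     = 0.109091 * 369.583 - 33
     = 7.318182.
Step 4: No ties, so H is used without correction.
Step 5: Under H0, H ~ chi^2(2); p-value = 0.025756.
Step 6: alpha = 0.1. reject H0.

H = 7.3182, df = 2, p = 0.025756, reject H0.


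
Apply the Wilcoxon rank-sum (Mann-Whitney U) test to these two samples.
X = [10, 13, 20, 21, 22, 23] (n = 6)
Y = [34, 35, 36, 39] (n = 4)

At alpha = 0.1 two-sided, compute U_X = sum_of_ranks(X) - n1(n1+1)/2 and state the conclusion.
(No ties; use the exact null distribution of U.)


Step 1: Combine and sort all 10 observations; assign midranks.
sorted (value, group): (10,X), (13,X), (20,X), (21,X), (22,X), (23,X), (34,Y), (35,Y), (36,Y), (39,Y)
ranks: 10->1, 13->2, 20->3, 21->4, 22->5, 23->6, 34->7, 35->8, 36->9, 39->10
Step 2: Rank sum for X: R1 = 1 + 2 + 3 + 4 + 5 + 6 = 21.
Step 3: U_X = R1 - n1(n1+1)/2 = 21 - 6*7/2 = 21 - 21 = 0.
       U_Y = n1*n2 - U_X = 24 - 0 = 24.
Step 4: No ties, so the exact null distribution of U (based on enumerating the C(10,6) = 210 equally likely rank assignments) gives the two-sided p-value.
Step 5: p-value = 0.009524; compare to alpha = 0.1. reject H0.

U_X = 0, p = 0.009524, reject H0 at alpha = 0.1.


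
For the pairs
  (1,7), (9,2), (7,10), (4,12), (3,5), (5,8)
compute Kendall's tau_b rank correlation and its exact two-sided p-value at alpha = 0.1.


Step 1: Enumerate the 15 unordered pairs (i,j) with i<j and classify each by sign(x_j-x_i) * sign(y_j-y_i).
  (1,2):dx=+8,dy=-5->D; (1,3):dx=+6,dy=+3->C; (1,4):dx=+3,dy=+5->C; (1,5):dx=+2,dy=-2->D
  (1,6):dx=+4,dy=+1->C; (2,3):dx=-2,dy=+8->D; (2,4):dx=-5,dy=+10->D; (2,5):dx=-6,dy=+3->D
  (2,6):dx=-4,dy=+6->D; (3,4):dx=-3,dy=+2->D; (3,5):dx=-4,dy=-5->C; (3,6):dx=-2,dy=-2->C
  (4,5):dx=-1,dy=-7->C; (4,6):dx=+1,dy=-4->D; (5,6):dx=+2,dy=+3->C
Step 2: C = 7, D = 8, total pairs = 15.
Step 3: tau = (C - D)/(n(n-1)/2) = (7 - 8)/15 = -0.066667.
Step 4: Exact two-sided p-value (enumerate n! = 720 permutations of y under H0): p = 1.000000.
Step 5: alpha = 0.1. fail to reject H0.

tau_b = -0.0667 (C=7, D=8), p = 1.000000, fail to reject H0.


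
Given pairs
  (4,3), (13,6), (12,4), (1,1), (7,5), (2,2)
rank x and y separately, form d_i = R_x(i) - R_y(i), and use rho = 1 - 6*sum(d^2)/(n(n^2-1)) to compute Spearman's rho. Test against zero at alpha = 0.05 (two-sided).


Step 1: Rank x and y separately (midranks; no ties here).
rank(x): 4->3, 13->6, 12->5, 1->1, 7->4, 2->2
rank(y): 3->3, 6->6, 4->4, 1->1, 5->5, 2->2
Step 2: d_i = R_x(i) - R_y(i); compute d_i^2.
  (3-3)^2=0, (6-6)^2=0, (5-4)^2=1, (1-1)^2=0, (4-5)^2=1, (2-2)^2=0
sum(d^2) = 2.
Step 3: rho = 1 - 6*2 / (6*(6^2 - 1)) = 1 - 12/210 = 0.942857.
Step 4: Under H0, t = rho * sqrt((n-2)/(1-rho^2)) = 5.6595 ~ t(4).
Step 5: Two-sided p-value from the t-distribution with 4 df = 0.004805.
Step 6: alpha = 0.05. reject H0.

rho = 0.9429, p = 0.004805, reject H0 at alpha = 0.05.


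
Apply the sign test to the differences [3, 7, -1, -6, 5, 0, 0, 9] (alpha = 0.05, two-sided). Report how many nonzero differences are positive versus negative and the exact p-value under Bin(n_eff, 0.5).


Step 1: Discard zero differences. Original n = 8; n_eff = number of nonzero differences = 6.
Nonzero differences (with sign): +3, +7, -1, -6, +5, +9
Step 2: Count signs: positive = 4, negative = 2.
Step 3: Under H0: P(positive) = 0.5, so the number of positives S ~ Bin(6, 0.5).
Step 4: Two-sided exact p-value = sum of Bin(6,0.5) probabilities at or below the observed probability = 0.687500.
Step 5: alpha = 0.05. fail to reject H0.

n_eff = 6, pos = 4, neg = 2, p = 0.687500, fail to reject H0.


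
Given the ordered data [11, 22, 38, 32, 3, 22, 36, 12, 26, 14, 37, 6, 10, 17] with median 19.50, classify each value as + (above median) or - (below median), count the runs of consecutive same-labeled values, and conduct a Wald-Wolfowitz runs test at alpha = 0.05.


Step 1: Compute median = 19.50; label A = above, B = below.
Labels in order: BAAABAABABABBB  (n_A = 7, n_B = 7)
Step 2: Count runs R = 9.
Step 3: Under H0 (random ordering), E[R] = 2*n_A*n_B/(n_A+n_B) + 1 = 2*7*7/14 + 1 = 8.0000.
        Var[R] = 2*n_A*n_B*(2*n_A*n_B - n_A - n_B) / ((n_A+n_B)^2 * (n_A+n_B-1)) = 8232/2548 = 3.2308.
        SD[R] = 1.7974.
Step 4: Continuity-corrected z = (R - 0.5 - E[R]) / SD[R] = (9 - 0.5 - 8.0000) / 1.7974 = 0.2782.
Step 5: Two-sided p-value via normal approximation = 2*(1 - Phi(|z|)) = 0.780879.
Step 6: alpha = 0.05. fail to reject H0.

R = 9, z = 0.2782, p = 0.780879, fail to reject H0.


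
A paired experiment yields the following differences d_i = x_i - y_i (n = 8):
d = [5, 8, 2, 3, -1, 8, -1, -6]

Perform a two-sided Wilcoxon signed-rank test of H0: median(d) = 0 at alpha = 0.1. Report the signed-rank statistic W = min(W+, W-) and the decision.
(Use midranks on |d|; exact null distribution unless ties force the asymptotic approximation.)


Step 1: Drop any zero differences (none here) and take |d_i|.
|d| = [5, 8, 2, 3, 1, 8, 1, 6]
Step 2: Midrank |d_i| (ties get averaged ranks).
ranks: |5|->5, |8|->7.5, |2|->3, |3|->4, |1|->1.5, |8|->7.5, |1|->1.5, |6|->6
Step 3: Attach original signs; sum ranks with positive sign and with negative sign.
W+ = 5 + 7.5 + 3 + 4 + 7.5 = 27
W- = 1.5 + 1.5 + 6 = 9
(Check: W+ + W- = 36 should equal n(n+1)/2 = 36.)
Step 4: Test statistic W = min(W+, W-) = 9.
Step 5: Ties in |d|, so use the tie-corrected normal approximation.
        E[W] = n(n+1)/4 = 8*9/4 = 18.
        Tie groups: |d|=1 (t=2), |d|=8 (t=2); sum(t^3 - t) = 12.
        Var[W] = n(n+1)(2n+1)/24 - sum(t^3-t)/48 = 1224/24 - 12/48 = 50.75.
        z = (W - E[W]) / sqrt(Var[W]) = (9 - 18) / 7.1239 = -1.2634.
        Two-sided p = 2*Phi(z) = 0.206463.
Step 6: alpha = 0.1. fail to reject H0.

W+ = 27, W- = 9, W = min = 9, p = 0.206463, fail to reject H0.


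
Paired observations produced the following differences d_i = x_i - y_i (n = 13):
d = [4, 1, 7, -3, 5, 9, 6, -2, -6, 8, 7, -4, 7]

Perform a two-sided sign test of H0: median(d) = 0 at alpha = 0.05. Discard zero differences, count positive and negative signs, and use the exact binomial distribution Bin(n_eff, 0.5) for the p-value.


Step 1: Discard zero differences. Original n = 13; n_eff = number of nonzero differences = 13.
Nonzero differences (with sign): +4, +1, +7, -3, +5, +9, +6, -2, -6, +8, +7, -4, +7
Step 2: Count signs: positive = 9, negative = 4.
Step 3: Under H0: P(positive) = 0.5, so the number of positives S ~ Bin(13, 0.5).
Step 4: Two-sided exact p-value = sum of Bin(13,0.5) probabilities at or below the observed probability = 0.266846.
Step 5: alpha = 0.05. fail to reject H0.

n_eff = 13, pos = 9, neg = 4, p = 0.266846, fail to reject H0.


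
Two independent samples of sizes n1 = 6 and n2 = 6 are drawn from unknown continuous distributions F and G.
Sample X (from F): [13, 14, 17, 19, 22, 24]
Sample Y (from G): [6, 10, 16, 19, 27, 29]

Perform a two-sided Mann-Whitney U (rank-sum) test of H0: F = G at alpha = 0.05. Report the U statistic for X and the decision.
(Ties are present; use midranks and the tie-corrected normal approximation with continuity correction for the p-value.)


Step 1: Combine and sort all 12 observations; assign midranks.
sorted (value, group): (6,Y), (10,Y), (13,X), (14,X), (16,Y), (17,X), (19,X), (19,Y), (22,X), (24,X), (27,Y), (29,Y)
ranks: 6->1, 10->2, 13->3, 14->4, 16->5, 17->6, 19->7.5, 19->7.5, 22->9, 24->10, 27->11, 29->12
Step 2: Rank sum for X: R1 = 3 + 4 + 6 + 7.5 + 9 + 10 = 39.5.
Step 3: U_X = R1 - n1(n1+1)/2 = 39.5 - 6*7/2 = 39.5 - 21 = 18.5.
       U_Y = n1*n2 - U_X = 36 - 18.5 = 17.5.
Step 4: Ties are present, so use the tie-corrected normal approximation (with continuity correction) for the p-value.
Step 5: p-value = 1.000000; compare to alpha = 0.05. fail to reject H0.

U_X = 18.5, p = 1.000000, fail to reject H0 at alpha = 0.05.


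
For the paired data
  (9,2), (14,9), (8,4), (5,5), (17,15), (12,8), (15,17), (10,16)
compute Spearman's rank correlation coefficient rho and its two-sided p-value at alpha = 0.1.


Step 1: Rank x and y separately (midranks; no ties here).
rank(x): 9->3, 14->6, 8->2, 5->1, 17->8, 12->5, 15->7, 10->4
rank(y): 2->1, 9->5, 4->2, 5->3, 15->6, 8->4, 17->8, 16->7
Step 2: d_i = R_x(i) - R_y(i); compute d_i^2.
  (3-1)^2=4, (6-5)^2=1, (2-2)^2=0, (1-3)^2=4, (8-6)^2=4, (5-4)^2=1, (7-8)^2=1, (4-7)^2=9
sum(d^2) = 24.
Step 3: rho = 1 - 6*24 / (8*(8^2 - 1)) = 1 - 144/504 = 0.714286.
Step 4: Under H0, t = rho * sqrt((n-2)/(1-rho^2)) = 2.5000 ~ t(6).
Step 5: Two-sided p-value from the t-distribution with 6 df = 0.046528.
Step 6: alpha = 0.1. reject H0.

rho = 0.7143, p = 0.046528, reject H0 at alpha = 0.1.


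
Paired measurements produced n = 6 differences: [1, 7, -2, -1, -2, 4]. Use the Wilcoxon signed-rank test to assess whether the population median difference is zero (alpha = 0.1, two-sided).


Step 1: Drop any zero differences (none here) and take |d_i|.
|d| = [1, 7, 2, 1, 2, 4]
Step 2: Midrank |d_i| (ties get averaged ranks).
ranks: |1|->1.5, |7|->6, |2|->3.5, |1|->1.5, |2|->3.5, |4|->5
Step 3: Attach original signs; sum ranks with positive sign and with negative sign.
W+ = 1.5 + 6 + 5 = 12.5
W- = 3.5 + 1.5 + 3.5 = 8.5
(Check: W+ + W- = 21 should equal n(n+1)/2 = 21.)
Step 4: Test statistic W = min(W+, W-) = 8.5.
Step 5: Ties in |d|, so use the tie-corrected normal approximation.
        E[W] = n(n+1)/4 = 6*7/4 = 10.5.
        Tie groups: |d|=1 (t=2), |d|=2 (t=2); sum(t^3 - t) = 12.
        Var[W] = n(n+1)(2n+1)/24 - sum(t^3-t)/48 = 546/24 - 12/48 = 22.5.
        z = (W - E[W]) / sqrt(Var[W]) = (8.5 - 10.5) / 4.7434 = -0.4216.
        Two-sided p = 2*Phi(z) = 0.673290.
Step 6: alpha = 0.1. fail to reject H0.

W+ = 12.5, W- = 8.5, W = min = 8.5, p = 0.673290, fail to reject H0.


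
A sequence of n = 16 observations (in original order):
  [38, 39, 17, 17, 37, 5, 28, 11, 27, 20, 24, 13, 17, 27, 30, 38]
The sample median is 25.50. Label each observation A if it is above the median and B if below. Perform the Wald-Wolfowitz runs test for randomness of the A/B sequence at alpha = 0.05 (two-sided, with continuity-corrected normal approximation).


Step 1: Compute median = 25.50; label A = above, B = below.
Labels in order: AABBABABABBBBAAA  (n_A = 8, n_B = 8)
Step 2: Count runs R = 9.
Step 3: Under H0 (random ordering), E[R] = 2*n_A*n_B/(n_A+n_B) + 1 = 2*8*8/16 + 1 = 9.0000.
        Var[R] = 2*n_A*n_B*(2*n_A*n_B - n_A - n_B) / ((n_A+n_B)^2 * (n_A+n_B-1)) = 14336/3840 = 3.7333.
        SD[R] = 1.9322.
Step 4: R = E[R], so z = 0 with no continuity correction.
Step 5: Two-sided p-value via normal approximation = 2*(1 - Phi(|z|)) = 1.000000.
Step 6: alpha = 0.05. fail to reject H0.

R = 9, z = 0.0000, p = 1.000000, fail to reject H0.


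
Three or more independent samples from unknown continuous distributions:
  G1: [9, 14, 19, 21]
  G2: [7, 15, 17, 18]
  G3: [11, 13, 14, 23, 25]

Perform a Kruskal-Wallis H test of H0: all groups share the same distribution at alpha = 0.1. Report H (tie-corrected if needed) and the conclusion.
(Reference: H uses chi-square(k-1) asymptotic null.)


Step 1: Combine all N = 13 observations and assign midranks.
sorted (value, group, rank): (7,G2,1), (9,G1,2), (11,G3,3), (13,G3,4), (14,G1,5.5), (14,G3,5.5), (15,G2,7), (17,G2,8), (18,G2,9), (19,G1,10), (21,G1,11), (23,G3,12), (25,G3,13)
Step 2: Sum ranks within each group.
R_1 = 28.5 (n_1 = 4)
R_2 = 25 (n_2 = 4)
R_3 = 37.5 (n_3 = 5)
Step 3: H = 12/(N(N+1)) * sum(R_i^2/n_i) - 3(N+1)
     = 12/(13*14) * (28.5^2/4 + 25^2/4 + 37.5^2/5) - 3*14
     = 0.065934 * 640.562 - 42
     = 0.234890.
Step 4: Ties present; correction factor C = 1 - 6/(13^3 - 13) = 0.997253. Corrected H = 0.234890 / 0.997253 = 0.235537.
Step 5: Under H0, H ~ chi^2(2); p-value = 0.888902.
Step 6: alpha = 0.1. fail to reject H0.

H = 0.2355, df = 2, p = 0.888902, fail to reject H0.


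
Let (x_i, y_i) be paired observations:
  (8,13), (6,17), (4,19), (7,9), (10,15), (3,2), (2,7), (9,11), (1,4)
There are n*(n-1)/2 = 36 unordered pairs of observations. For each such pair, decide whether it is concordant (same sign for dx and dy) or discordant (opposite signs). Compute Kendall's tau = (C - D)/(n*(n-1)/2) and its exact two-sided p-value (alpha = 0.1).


Step 1: Enumerate the 36 unordered pairs (i,j) with i<j and classify each by sign(x_j-x_i) * sign(y_j-y_i).
  (1,2):dx=-2,dy=+4->D; (1,3):dx=-4,dy=+6->D; (1,4):dx=-1,dy=-4->C; (1,5):dx=+2,dy=+2->C
  (1,6):dx=-5,dy=-11->C; (1,7):dx=-6,dy=-6->C; (1,8):dx=+1,dy=-2->D; (1,9):dx=-7,dy=-9->C
  (2,3):dx=-2,dy=+2->D; (2,4):dx=+1,dy=-8->D; (2,5):dx=+4,dy=-2->D; (2,6):dx=-3,dy=-15->C
  (2,7):dx=-4,dy=-10->C; (2,8):dx=+3,dy=-6->D; (2,9):dx=-5,dy=-13->C; (3,4):dx=+3,dy=-10->D
  (3,5):dx=+6,dy=-4->D; (3,6):dx=-1,dy=-17->C; (3,7):dx=-2,dy=-12->C; (3,8):dx=+5,dy=-8->D
  (3,9):dx=-3,dy=-15->C; (4,5):dx=+3,dy=+6->C; (4,6):dx=-4,dy=-7->C; (4,7):dx=-5,dy=-2->C
  (4,8):dx=+2,dy=+2->C; (4,9):dx=-6,dy=-5->C; (5,6):dx=-7,dy=-13->C; (5,7):dx=-8,dy=-8->C
  (5,8):dx=-1,dy=-4->C; (5,9):dx=-9,dy=-11->C; (6,7):dx=-1,dy=+5->D; (6,8):dx=+6,dy=+9->C
  (6,9):dx=-2,dy=+2->D; (7,8):dx=+7,dy=+4->C; (7,9):dx=-1,dy=-3->C; (8,9):dx=-8,dy=-7->C
Step 2: C = 24, D = 12, total pairs = 36.
Step 3: tau = (C - D)/(n(n-1)/2) = (24 - 12)/36 = 0.333333.
Step 4: Exact two-sided p-value (enumerate n! = 362880 permutations of y under H0): p = 0.259518.
Step 5: alpha = 0.1. fail to reject H0.

tau_b = 0.3333 (C=24, D=12), p = 0.259518, fail to reject H0.


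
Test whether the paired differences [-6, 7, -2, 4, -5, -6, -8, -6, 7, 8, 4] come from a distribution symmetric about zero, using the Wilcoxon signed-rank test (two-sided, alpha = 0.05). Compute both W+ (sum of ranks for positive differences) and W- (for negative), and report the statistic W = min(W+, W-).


Step 1: Drop any zero differences (none here) and take |d_i|.
|d| = [6, 7, 2, 4, 5, 6, 8, 6, 7, 8, 4]
Step 2: Midrank |d_i| (ties get averaged ranks).
ranks: |6|->6, |7|->8.5, |2|->1, |4|->2.5, |5|->4, |6|->6, |8|->10.5, |6|->6, |7|->8.5, |8|->10.5, |4|->2.5
Step 3: Attach original signs; sum ranks with positive sign and with negative sign.
W+ = 8.5 + 2.5 + 8.5 + 10.5 + 2.5 = 32.5
W- = 6 + 1 + 4 + 6 + 10.5 + 6 = 33.5
(Check: W+ + W- = 66 should equal n(n+1)/2 = 66.)
Step 4: Test statistic W = min(W+, W-) = 32.5.
Step 5: Ties in |d|, so use the tie-corrected normal approximation.
        E[W] = n(n+1)/4 = 11*12/4 = 33.
        Tie groups: |d|=4 (t=2), |d|=6 (t=3), |d|=7 (t=2), |d|=8 (t=2); sum(t^3 - t) = 42.
        Var[W] = n(n+1)(2n+1)/24 - sum(t^3-t)/48 = 3036/24 - 42/48 = 125.625.
        z = (W - E[W]) / sqrt(Var[W]) = (32.5 - 33) / 11.2083 = -0.0446.
        Two-sided p = 2*Phi(z) = 0.964418.
Step 6: alpha = 0.05. fail to reject H0.

W+ = 32.5, W- = 33.5, W = min = 32.5, p = 0.964418, fail to reject H0.


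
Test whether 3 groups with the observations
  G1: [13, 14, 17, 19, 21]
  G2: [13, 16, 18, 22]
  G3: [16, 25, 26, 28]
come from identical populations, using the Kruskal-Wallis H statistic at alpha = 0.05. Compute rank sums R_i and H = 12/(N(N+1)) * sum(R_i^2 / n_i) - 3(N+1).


Step 1: Combine all N = 13 observations and assign midranks.
sorted (value, group, rank): (13,G1,1.5), (13,G2,1.5), (14,G1,3), (16,G2,4.5), (16,G3,4.5), (17,G1,6), (18,G2,7), (19,G1,8), (21,G1,9), (22,G2,10), (25,G3,11), (26,G3,12), (28,G3,13)
Step 2: Sum ranks within each group.
R_1 = 27.5 (n_1 = 5)
R_2 = 23 (n_2 = 4)
R_3 = 40.5 (n_3 = 4)
Step 3: H = 12/(N(N+1)) * sum(R_i^2/n_i) - 3(N+1)
     = 12/(13*14) * (27.5^2/5 + 23^2/4 + 40.5^2/4) - 3*14
     = 0.065934 * 693.562 - 42
     = 3.729396.
Step 4: Ties present; correction factor C = 1 - 12/(13^3 - 13) = 0.994505. Corrected H = 3.729396 / 0.994505 = 3.750000.
Step 5: Under H0, H ~ chi^2(2); p-value = 0.153355.
Step 6: alpha = 0.05. fail to reject H0.

H = 3.7500, df = 2, p = 0.153355, fail to reject H0.


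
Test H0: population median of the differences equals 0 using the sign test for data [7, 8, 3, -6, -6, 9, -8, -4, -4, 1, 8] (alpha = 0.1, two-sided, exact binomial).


Step 1: Discard zero differences. Original n = 11; n_eff = number of nonzero differences = 11.
Nonzero differences (with sign): +7, +8, +3, -6, -6, +9, -8, -4, -4, +1, +8
Step 2: Count signs: positive = 6, negative = 5.
Step 3: Under H0: P(positive) = 0.5, so the number of positives S ~ Bin(11, 0.5).
Step 4: Two-sided exact p-value = sum of Bin(11,0.5) probabilities at or below the observed probability = 1.000000.
Step 5: alpha = 0.1. fail to reject H0.

n_eff = 11, pos = 6, neg = 5, p = 1.000000, fail to reject H0.


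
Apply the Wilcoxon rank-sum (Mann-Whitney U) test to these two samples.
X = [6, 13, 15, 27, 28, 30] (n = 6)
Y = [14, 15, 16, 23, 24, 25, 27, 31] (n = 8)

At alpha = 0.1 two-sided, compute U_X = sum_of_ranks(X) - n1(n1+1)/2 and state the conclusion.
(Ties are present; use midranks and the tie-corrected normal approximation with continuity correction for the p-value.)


Step 1: Combine and sort all 14 observations; assign midranks.
sorted (value, group): (6,X), (13,X), (14,Y), (15,X), (15,Y), (16,Y), (23,Y), (24,Y), (25,Y), (27,X), (27,Y), (28,X), (30,X), (31,Y)
ranks: 6->1, 13->2, 14->3, 15->4.5, 15->4.5, 16->6, 23->7, 24->8, 25->9, 27->10.5, 27->10.5, 28->12, 30->13, 31->14
Step 2: Rank sum for X: R1 = 1 + 2 + 4.5 + 10.5 + 12 + 13 = 43.
Step 3: U_X = R1 - n1(n1+1)/2 = 43 - 6*7/2 = 43 - 21 = 22.
       U_Y = n1*n2 - U_X = 48 - 22 = 26.
Step 4: Ties are present, so use the tie-corrected normal approximation (with continuity correction) for the p-value.
Step 5: p-value = 0.846116; compare to alpha = 0.1. fail to reject H0.

U_X = 22, p = 0.846116, fail to reject H0 at alpha = 0.1.


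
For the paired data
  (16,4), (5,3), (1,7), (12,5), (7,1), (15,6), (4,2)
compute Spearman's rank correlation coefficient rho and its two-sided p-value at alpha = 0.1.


Step 1: Rank x and y separately (midranks; no ties here).
rank(x): 16->7, 5->3, 1->1, 12->5, 7->4, 15->6, 4->2
rank(y): 4->4, 3->3, 7->7, 5->5, 1->1, 6->6, 2->2
Step 2: d_i = R_x(i) - R_y(i); compute d_i^2.
  (7-4)^2=9, (3-3)^2=0, (1-7)^2=36, (5-5)^2=0, (4-1)^2=9, (6-6)^2=0, (2-2)^2=0
sum(d^2) = 54.
Step 3: rho = 1 - 6*54 / (7*(7^2 - 1)) = 1 - 324/336 = 0.035714.
Step 4: Under H0, t = rho * sqrt((n-2)/(1-rho^2)) = 0.0799 ~ t(5).
Step 5: Two-sided p-value from the t-distribution with 5 df = 0.939408.
Step 6: alpha = 0.1. fail to reject H0.

rho = 0.0357, p = 0.939408, fail to reject H0 at alpha = 0.1.


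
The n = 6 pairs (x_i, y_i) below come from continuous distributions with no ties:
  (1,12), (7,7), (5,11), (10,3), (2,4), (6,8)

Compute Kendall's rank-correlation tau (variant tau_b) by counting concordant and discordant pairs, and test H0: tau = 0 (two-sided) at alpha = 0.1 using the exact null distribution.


Step 1: Enumerate the 15 unordered pairs (i,j) with i<j and classify each by sign(x_j-x_i) * sign(y_j-y_i).
  (1,2):dx=+6,dy=-5->D; (1,3):dx=+4,dy=-1->D; (1,4):dx=+9,dy=-9->D; (1,5):dx=+1,dy=-8->D
  (1,6):dx=+5,dy=-4->D; (2,3):dx=-2,dy=+4->D; (2,4):dx=+3,dy=-4->D; (2,5):dx=-5,dy=-3->C
  (2,6):dx=-1,dy=+1->D; (3,4):dx=+5,dy=-8->D; (3,5):dx=-3,dy=-7->C; (3,6):dx=+1,dy=-3->D
  (4,5):dx=-8,dy=+1->D; (4,6):dx=-4,dy=+5->D; (5,6):dx=+4,dy=+4->C
Step 2: C = 3, D = 12, total pairs = 15.
Step 3: tau = (C - D)/(n(n-1)/2) = (3 - 12)/15 = -0.600000.
Step 4: Exact two-sided p-value (enumerate n! = 720 permutations of y under H0): p = 0.136111.
Step 5: alpha = 0.1. fail to reject H0.

tau_b = -0.6000 (C=3, D=12), p = 0.136111, fail to reject H0.


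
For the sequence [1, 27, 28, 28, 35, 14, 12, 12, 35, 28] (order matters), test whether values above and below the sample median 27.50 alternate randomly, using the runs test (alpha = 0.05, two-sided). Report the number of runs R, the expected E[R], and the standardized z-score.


Step 1: Compute median = 27.50; label A = above, B = below.
Labels in order: BBAAABBBAA  (n_A = 5, n_B = 5)
Step 2: Count runs R = 4.
Step 3: Under H0 (random ordering), E[R] = 2*n_A*n_B/(n_A+n_B) + 1 = 2*5*5/10 + 1 = 6.0000.
        Var[R] = 2*n_A*n_B*(2*n_A*n_B - n_A - n_B) / ((n_A+n_B)^2 * (n_A+n_B-1)) = 2000/900 = 2.2222.
        SD[R] = 1.4907.
Step 4: Continuity-corrected z = (R + 0.5 - E[R]) / SD[R] = (4 + 0.5 - 6.0000) / 1.4907 = -1.0062.
Step 5: Two-sided p-value via normal approximation = 2*(1 - Phi(|z|)) = 0.314305.
Step 6: alpha = 0.05. fail to reject H0.

R = 4, z = -1.0062, p = 0.314305, fail to reject H0.


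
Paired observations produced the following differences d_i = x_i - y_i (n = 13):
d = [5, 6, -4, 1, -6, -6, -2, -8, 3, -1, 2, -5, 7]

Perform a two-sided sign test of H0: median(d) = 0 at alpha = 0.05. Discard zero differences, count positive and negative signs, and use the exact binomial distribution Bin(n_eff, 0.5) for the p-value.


Step 1: Discard zero differences. Original n = 13; n_eff = number of nonzero differences = 13.
Nonzero differences (with sign): +5, +6, -4, +1, -6, -6, -2, -8, +3, -1, +2, -5, +7
Step 2: Count signs: positive = 6, negative = 7.
Step 3: Under H0: P(positive) = 0.5, so the number of positives S ~ Bin(13, 0.5).
Step 4: Two-sided exact p-value = sum of Bin(13,0.5) probabilities at or below the observed probability = 1.000000.
Step 5: alpha = 0.05. fail to reject H0.

n_eff = 13, pos = 6, neg = 7, p = 1.000000, fail to reject H0.


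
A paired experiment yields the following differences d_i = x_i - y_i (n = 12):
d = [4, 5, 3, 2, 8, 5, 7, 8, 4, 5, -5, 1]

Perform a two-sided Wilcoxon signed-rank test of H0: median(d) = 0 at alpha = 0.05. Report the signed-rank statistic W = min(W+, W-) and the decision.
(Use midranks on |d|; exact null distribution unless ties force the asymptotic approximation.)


Step 1: Drop any zero differences (none here) and take |d_i|.
|d| = [4, 5, 3, 2, 8, 5, 7, 8, 4, 5, 5, 1]
Step 2: Midrank |d_i| (ties get averaged ranks).
ranks: |4|->4.5, |5|->7.5, |3|->3, |2|->2, |8|->11.5, |5|->7.5, |7|->10, |8|->11.5, |4|->4.5, |5|->7.5, |5|->7.5, |1|->1
Step 3: Attach original signs; sum ranks with positive sign and with negative sign.
W+ = 4.5 + 7.5 + 3 + 2 + 11.5 + 7.5 + 10 + 11.5 + 4.5 + 7.5 + 1 = 70.5
W- = 7.5 = 7.5
(Check: W+ + W- = 78 should equal n(n+1)/2 = 78.)
Step 4: Test statistic W = min(W+, W-) = 7.5.
Step 5: Ties in |d|, so use the tie-corrected normal approximation.
        E[W] = n(n+1)/4 = 12*13/4 = 39.
        Tie groups: |d|=4 (t=2), |d|=5 (t=4), |d|=8 (t=2); sum(t^3 - t) = 72.
        Var[W] = n(n+1)(2n+1)/24 - sum(t^3-t)/48 = 3900/24 - 72/48 = 161.
        z = (W - E[W]) / sqrt(Var[W]) = (7.5 - 39) / 12.6886 = -2.4825.
        Two-sided p = 2*Phi(z) = 0.013045.
Step 6: alpha = 0.05. reject H0.

W+ = 70.5, W- = 7.5, W = min = 7.5, p = 0.013045, reject H0.


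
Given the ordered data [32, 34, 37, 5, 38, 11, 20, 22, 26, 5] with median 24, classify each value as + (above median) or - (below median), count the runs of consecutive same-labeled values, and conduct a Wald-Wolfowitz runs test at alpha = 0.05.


Step 1: Compute median = 24; label A = above, B = below.
Labels in order: AAABABBBAB  (n_A = 5, n_B = 5)
Step 2: Count runs R = 6.
Step 3: Under H0 (random ordering), E[R] = 2*n_A*n_B/(n_A+n_B) + 1 = 2*5*5/10 + 1 = 6.0000.
        Var[R] = 2*n_A*n_B*(2*n_A*n_B - n_A - n_B) / ((n_A+n_B)^2 * (n_A+n_B-1)) = 2000/900 = 2.2222.
        SD[R] = 1.4907.
Step 4: R = E[R], so z = 0 with no continuity correction.
Step 5: Two-sided p-value via normal approximation = 2*(1 - Phi(|z|)) = 1.000000.
Step 6: alpha = 0.05. fail to reject H0.

R = 6, z = 0.0000, p = 1.000000, fail to reject H0.
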